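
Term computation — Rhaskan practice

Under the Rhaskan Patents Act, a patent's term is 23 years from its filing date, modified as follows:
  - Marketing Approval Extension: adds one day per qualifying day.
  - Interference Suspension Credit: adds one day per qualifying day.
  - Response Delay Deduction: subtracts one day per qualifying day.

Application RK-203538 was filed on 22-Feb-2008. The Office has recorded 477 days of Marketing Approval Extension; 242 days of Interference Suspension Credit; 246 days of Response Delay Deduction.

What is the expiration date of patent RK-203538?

June 9, 2032

Base term: filing date + 23 years → 22 February 2031.
Marketing Approval Extension: +477 days → 13 June 2032.
Interference Suspension Credit: +242 days → 10 February 2033.
Response Delay Deduction: −246 days → 9 June 2032.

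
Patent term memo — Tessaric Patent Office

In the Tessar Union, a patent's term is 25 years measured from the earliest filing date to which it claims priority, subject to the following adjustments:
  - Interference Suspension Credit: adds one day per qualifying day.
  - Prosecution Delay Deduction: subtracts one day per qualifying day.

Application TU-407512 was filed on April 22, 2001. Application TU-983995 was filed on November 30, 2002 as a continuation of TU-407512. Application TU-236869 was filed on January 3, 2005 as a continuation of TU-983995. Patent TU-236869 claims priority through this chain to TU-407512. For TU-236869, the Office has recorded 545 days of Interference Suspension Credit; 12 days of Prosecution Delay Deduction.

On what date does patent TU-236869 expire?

Earliest priority filing: 22 April 2001.
Base term: 22 April 2001 + 25 years → 22 April 2026.
Interference Suspension Credit: +545 days → 19 October 2027.
Prosecution Delay Deduction: −12 days → 7 October 2027.

2027-10-07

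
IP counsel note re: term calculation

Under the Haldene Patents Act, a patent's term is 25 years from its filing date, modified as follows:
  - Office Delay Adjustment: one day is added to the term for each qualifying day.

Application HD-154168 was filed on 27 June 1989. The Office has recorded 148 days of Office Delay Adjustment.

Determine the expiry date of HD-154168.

Base term: filing date + 25 years → 27 June 2014.
Office Delay Adjustment: +148 days → 22 November 2014.

2014-11-22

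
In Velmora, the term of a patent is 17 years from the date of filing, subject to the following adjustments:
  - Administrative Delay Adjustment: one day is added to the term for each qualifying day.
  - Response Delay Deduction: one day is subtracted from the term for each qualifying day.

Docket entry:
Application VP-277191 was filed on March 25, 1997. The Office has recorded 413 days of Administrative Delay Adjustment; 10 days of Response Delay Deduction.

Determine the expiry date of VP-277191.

May 2, 2015

Base term: filing date + 17 years → 25 March 2014.
Administrative Delay Adjustment: +413 days → 12 May 2015.
Response Delay Deduction: −10 days → 2 May 2015.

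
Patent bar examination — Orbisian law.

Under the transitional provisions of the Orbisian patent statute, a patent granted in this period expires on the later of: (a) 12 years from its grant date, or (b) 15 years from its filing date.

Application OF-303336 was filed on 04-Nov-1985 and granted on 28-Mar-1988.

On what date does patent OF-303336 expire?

2000-11-04

(a) grant + 12 years → 28 March 2000.
(b) filing + 15 years → 4 November 2000.
Later of the two: 4 November 2000.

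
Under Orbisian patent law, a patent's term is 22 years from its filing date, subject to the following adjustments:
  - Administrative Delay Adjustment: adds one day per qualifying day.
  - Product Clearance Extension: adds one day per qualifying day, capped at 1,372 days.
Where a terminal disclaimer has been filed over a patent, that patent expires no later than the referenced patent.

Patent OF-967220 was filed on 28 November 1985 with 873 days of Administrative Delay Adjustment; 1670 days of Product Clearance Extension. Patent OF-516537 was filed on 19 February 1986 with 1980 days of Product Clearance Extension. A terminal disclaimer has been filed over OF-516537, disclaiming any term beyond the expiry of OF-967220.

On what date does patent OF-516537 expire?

Natural term of OF-516537:
  Base: filing + 22 years → 19 February 2008.
  Product Clearance Extension: 1980 days claimed exceeds the 1372-day cap, so +1372 days → 22 November 2011.
Expiry of referenced patent OF-967220:
  Base: filing + 22 years → 28 November 2007.
  Administrative Delay Adjustment: +873 days → 19 April 2010.
  Product Clearance Extension: 1670 days claimed exceeds the 1372-day cap, so +1372 days → 20 January 2014.
Terminal disclaimer: OF-516537 expires on the earlier of 22 November 2011 and 20 January 2014.

November 22, 2011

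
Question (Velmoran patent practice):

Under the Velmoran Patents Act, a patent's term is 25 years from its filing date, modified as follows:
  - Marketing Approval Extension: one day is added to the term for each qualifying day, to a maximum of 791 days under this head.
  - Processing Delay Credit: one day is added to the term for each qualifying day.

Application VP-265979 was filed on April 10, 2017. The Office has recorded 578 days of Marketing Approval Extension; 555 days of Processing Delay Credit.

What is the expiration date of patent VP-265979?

Base term: filing date + 25 years → 10 April 2042.
Marketing Approval Extension: 578 days (within the 791-day cap) → +578 days → 9 November 2043.
Processing Delay Credit: +555 days → 17 May 2045.

May 17, 2045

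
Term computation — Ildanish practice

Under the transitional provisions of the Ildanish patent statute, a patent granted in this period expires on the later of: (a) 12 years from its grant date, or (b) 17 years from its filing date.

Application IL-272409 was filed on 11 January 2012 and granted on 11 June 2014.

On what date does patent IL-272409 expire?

2029-01-11

(a) grant + 12 years → 11 June 2026.
(b) filing + 17 years → 11 January 2029.
Later of the two: 11 January 2029.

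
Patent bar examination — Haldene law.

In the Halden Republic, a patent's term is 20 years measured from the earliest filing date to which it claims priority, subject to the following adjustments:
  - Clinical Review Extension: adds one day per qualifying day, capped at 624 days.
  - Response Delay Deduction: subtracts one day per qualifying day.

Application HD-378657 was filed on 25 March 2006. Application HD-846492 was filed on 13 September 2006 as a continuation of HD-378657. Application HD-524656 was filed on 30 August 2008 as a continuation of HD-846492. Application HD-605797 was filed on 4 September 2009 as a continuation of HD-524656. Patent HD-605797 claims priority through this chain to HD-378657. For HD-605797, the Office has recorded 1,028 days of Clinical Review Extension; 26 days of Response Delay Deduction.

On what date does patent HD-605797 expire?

Earliest priority filing: 25 March 2006.
Base term: 25 March 2006 + 20 years → 25 March 2026.
Clinical Review Extension: 1028 days claimed exceeds the 624-day cap, so +624 days → 9 December 2027.
Response Delay Deduction: −26 days → 13 November 2027.

2027-11-13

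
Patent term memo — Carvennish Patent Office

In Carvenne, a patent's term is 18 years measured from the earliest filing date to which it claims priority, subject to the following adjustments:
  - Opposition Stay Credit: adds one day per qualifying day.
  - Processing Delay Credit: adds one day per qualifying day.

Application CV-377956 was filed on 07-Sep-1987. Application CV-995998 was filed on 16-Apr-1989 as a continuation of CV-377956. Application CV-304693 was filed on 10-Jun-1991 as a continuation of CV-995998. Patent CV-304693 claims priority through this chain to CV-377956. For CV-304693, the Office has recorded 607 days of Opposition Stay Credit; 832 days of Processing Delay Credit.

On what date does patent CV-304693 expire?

August 16, 2009

Earliest priority filing: 7 September 1987.
Base term: 7 September 1987 + 18 years → 7 September 2005.
Opposition Stay Credit: +607 days → 7 May 2007.
Processing Delay Credit: +832 days → 16 August 2009.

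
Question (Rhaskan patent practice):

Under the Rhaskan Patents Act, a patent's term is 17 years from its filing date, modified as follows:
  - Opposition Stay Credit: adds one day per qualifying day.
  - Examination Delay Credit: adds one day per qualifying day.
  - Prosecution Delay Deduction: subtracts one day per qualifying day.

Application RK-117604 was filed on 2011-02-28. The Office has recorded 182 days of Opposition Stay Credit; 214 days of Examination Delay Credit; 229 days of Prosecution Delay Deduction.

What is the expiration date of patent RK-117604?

2028-08-13

Base term: filing date + 17 years → 28 February 2028.
Opposition Stay Credit: +182 days → 28 August 2028.
Examination Delay Credit: +214 days → 30 March 2029.
Prosecution Delay Deduction: −229 days → 13 August 2028.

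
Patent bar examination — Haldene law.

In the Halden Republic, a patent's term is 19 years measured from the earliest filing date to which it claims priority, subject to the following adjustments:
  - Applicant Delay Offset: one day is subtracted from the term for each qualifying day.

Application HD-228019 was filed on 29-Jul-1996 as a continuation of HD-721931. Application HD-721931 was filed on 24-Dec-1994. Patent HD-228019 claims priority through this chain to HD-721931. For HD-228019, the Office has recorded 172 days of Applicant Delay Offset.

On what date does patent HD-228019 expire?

July 5, 2013

Earliest priority filing: 24 December 1994.
Base term: 24 December 1994 + 19 years → 24 December 2013.
Applicant Delay Offset: −172 days → 5 July 2013.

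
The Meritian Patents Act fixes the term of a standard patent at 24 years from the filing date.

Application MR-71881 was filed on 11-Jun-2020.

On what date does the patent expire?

June 11, 2044

Filing date + 24 years → 11 June 2044.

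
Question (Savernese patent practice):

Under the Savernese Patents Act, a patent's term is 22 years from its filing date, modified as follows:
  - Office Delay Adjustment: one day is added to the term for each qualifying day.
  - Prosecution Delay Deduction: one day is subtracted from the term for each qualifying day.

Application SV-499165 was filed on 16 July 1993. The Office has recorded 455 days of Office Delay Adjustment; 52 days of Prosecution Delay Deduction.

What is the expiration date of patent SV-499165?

Base term: filing date + 22 years → 16 July 2015.
Office Delay Adjustment: +455 days → 13 October 2016.
Prosecution Delay Deduction: −52 days → 22 August 2016.

2016-08-22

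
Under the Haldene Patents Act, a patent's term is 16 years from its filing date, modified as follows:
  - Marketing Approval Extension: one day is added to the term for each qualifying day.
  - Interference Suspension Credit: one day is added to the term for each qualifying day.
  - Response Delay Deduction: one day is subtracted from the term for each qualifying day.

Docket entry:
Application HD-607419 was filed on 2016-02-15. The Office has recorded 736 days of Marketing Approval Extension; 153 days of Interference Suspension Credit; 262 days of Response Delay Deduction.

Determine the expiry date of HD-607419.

November 3, 2033

Base term: filing date + 16 years → 15 February 2032.
Marketing Approval Extension: +736 days → 20 February 2034.
Interference Suspension Credit: +153 days → 23 July 2034.
Response Delay Deduction: −262 days → 3 November 2033.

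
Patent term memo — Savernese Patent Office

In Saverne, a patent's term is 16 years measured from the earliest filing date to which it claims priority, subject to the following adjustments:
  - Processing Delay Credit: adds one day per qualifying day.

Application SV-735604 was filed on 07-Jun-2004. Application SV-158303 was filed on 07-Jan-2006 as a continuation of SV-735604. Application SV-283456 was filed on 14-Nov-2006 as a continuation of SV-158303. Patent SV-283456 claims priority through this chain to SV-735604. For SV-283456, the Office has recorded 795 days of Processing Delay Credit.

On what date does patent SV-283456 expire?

Earliest priority filing: 7 June 2004.
Base term: 7 June 2004 + 16 years → 7 June 2020.
Processing Delay Credit: +795 days → 11 August 2022.

August 11, 2022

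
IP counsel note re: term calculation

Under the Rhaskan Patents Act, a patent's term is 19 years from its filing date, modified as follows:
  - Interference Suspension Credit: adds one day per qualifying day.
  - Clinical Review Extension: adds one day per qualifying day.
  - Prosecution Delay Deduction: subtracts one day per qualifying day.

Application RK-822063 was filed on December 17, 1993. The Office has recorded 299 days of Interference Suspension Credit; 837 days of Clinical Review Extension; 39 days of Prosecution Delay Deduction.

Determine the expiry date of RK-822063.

2015-12-19

Base term: filing date + 19 years → 17 December 2012.
Interference Suspension Credit: +299 days → 12 October 2013.
Clinical Review Extension: +837 days → 27 January 2016.
Prosecution Delay Deduction: −39 days → 19 December 2015.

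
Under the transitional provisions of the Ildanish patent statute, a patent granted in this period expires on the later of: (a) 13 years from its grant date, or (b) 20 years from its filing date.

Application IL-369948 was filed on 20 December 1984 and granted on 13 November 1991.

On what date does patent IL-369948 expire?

(a) grant + 13 years → 13 November 2004.
(b) filing + 20 years → 20 December 2004.
Later of the two: 20 December 2004.

2004-12-20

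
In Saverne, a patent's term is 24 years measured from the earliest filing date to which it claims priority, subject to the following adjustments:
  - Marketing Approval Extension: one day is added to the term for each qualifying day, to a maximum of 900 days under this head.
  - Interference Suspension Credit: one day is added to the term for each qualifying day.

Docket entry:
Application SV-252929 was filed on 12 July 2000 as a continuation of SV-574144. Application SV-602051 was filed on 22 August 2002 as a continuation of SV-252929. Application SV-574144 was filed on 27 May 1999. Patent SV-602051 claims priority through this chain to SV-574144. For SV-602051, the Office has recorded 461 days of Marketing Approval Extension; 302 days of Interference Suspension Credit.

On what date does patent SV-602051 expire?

2025-06-28

Earliest priority filing: 27 May 1999.
Base term: 27 May 1999 + 24 years → 27 May 2023.
Marketing Approval Extension: 461 days (within the 900-day cap) → +461 days → 30 August 2024.
Interference Suspension Credit: +302 days → 28 June 2025.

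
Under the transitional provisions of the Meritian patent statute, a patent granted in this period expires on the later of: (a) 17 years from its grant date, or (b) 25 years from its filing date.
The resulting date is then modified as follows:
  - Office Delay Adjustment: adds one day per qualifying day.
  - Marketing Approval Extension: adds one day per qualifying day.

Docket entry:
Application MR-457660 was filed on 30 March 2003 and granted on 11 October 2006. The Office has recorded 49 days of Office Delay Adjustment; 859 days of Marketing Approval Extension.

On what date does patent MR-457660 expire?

(a) grant + 17 years → 11 October 2023.
(b) filing + 25 years → 30 March 2028.
Later of the two: 30 March 2028.
Office Delay Adjustment: +49 days → 18 May 2028.
Marketing Approval Extension: +859 days → 24 September 2030.

September 24, 2030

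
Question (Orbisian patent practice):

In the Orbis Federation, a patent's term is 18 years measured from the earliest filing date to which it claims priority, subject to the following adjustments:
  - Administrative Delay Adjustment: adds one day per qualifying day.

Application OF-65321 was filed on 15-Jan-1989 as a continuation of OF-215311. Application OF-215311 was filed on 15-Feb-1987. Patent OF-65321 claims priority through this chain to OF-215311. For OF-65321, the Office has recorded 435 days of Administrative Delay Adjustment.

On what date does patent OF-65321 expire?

2006-04-26

Earliest priority filing: 15 February 1987.
Base term: 15 February 1987 + 18 years → 15 February 2005.
Administrative Delay Adjustment: +435 days → 26 April 2006.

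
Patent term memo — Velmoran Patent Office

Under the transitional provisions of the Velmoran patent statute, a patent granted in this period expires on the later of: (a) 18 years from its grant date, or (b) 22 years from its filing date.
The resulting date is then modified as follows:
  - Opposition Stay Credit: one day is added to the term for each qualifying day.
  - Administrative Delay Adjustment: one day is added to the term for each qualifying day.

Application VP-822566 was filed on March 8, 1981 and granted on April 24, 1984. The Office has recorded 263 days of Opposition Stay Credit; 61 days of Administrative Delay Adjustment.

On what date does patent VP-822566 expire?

January 26, 2004

(a) grant + 18 years → 24 April 2002.
(b) filing + 22 years → 8 March 2003.
Later of the two: 8 March 2003.
Opposition Stay Credit: +263 days → 26 November 2003.
Administrative Delay Adjustment: +61 days → 26 January 2004.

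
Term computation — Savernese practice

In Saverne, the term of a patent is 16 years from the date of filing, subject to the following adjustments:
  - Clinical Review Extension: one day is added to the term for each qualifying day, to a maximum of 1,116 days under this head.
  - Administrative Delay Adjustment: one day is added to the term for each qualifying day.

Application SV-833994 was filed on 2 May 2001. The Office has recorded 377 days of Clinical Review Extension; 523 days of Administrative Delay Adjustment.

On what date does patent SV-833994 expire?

Base term: filing date + 16 years → 2 May 2017.
Clinical Review Extension: 377 days (within the 1116-day cap) → +377 days → 14 May 2018.
Administrative Delay Adjustment: +523 days → 19 October 2019.

2019-10-19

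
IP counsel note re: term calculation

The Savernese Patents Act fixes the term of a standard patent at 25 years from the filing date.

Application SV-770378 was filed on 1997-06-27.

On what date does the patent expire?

Filing date + 25 years → 27 June 2022.

June 27, 2022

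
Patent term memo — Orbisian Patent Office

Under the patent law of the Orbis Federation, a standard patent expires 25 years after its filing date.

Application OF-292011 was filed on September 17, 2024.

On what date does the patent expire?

Filing date + 25 years → 17 September 2049.

September 17, 2049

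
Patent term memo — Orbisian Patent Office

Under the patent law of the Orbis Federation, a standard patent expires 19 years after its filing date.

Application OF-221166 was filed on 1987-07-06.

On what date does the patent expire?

Filing date + 19 years → 6 July 2006.

July 6, 2006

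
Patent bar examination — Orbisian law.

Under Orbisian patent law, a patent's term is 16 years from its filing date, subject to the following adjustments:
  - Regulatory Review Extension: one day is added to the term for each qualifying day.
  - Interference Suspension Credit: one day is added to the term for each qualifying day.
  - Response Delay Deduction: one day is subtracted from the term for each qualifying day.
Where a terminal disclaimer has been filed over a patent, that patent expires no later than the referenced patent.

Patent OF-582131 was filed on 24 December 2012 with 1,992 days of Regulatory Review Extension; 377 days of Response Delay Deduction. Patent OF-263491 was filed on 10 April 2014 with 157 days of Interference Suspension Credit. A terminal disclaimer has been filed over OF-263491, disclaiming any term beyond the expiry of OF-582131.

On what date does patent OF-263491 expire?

Natural term of OF-263491:
  Base: filing + 16 years → 10 April 2030.
  Interference Suspension Credit: +157 days → 14 September 2030.
Expiry of referenced patent OF-582131:
  Base: filing + 16 years → 24 December 2028.
  Regulatory Review Extension: +1992 days → 8 June 2034.
  Response Delay Deduction: −377 days → 27 May 2033.
Terminal disclaimer: OF-263491 expires on the earlier of 14 September 2030 and 27 May 2033.

2030-09-14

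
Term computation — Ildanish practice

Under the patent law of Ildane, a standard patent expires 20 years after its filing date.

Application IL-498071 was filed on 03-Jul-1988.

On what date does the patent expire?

2008-07-03

Filing date + 20 years → 3 July 2008.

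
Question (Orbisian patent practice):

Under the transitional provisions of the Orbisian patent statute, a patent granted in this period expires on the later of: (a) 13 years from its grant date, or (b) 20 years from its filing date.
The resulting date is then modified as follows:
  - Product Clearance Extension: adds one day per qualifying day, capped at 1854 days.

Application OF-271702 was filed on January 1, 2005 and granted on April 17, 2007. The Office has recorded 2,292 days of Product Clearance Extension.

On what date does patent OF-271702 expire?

January 29, 2030

(a) grant + 13 years → 17 April 2020.
(b) filing + 20 years → 1 January 2025.
Later of the two: 1 January 2025.
Product Clearance Extension: 2292 days claimed exceeds the 1854-day cap, so +1854 days → 29 January 2030.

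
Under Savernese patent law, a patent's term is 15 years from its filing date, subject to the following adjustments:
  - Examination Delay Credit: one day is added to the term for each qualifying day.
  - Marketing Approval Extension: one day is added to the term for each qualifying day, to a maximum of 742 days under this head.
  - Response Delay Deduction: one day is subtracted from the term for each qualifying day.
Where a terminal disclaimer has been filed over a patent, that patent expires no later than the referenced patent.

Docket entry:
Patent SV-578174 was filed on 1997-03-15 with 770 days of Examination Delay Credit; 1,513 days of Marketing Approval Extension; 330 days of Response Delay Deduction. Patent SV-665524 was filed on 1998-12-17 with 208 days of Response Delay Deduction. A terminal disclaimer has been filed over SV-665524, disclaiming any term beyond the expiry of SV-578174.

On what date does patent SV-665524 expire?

Natural term of SV-665524:
  Base: filing + 15 years → 17 December 2013.
  Response Delay Deduction: −208 days → 23 May 2013.
Expiry of referenced patent SV-578174:
  Base: filing + 15 years → 15 March 2012.
  Examination Delay Credit: +770 days → 24 April 2014.
  Marketing Approval Extension: 1513 days claimed exceeds the 742-day cap, so +742 days → 5 May 2016.
  Response Delay Deduction: −330 days → 10 June 2015.
Terminal disclaimer: SV-665524 expires on the earlier of 23 May 2013 and 10 June 2015.

May 23, 2013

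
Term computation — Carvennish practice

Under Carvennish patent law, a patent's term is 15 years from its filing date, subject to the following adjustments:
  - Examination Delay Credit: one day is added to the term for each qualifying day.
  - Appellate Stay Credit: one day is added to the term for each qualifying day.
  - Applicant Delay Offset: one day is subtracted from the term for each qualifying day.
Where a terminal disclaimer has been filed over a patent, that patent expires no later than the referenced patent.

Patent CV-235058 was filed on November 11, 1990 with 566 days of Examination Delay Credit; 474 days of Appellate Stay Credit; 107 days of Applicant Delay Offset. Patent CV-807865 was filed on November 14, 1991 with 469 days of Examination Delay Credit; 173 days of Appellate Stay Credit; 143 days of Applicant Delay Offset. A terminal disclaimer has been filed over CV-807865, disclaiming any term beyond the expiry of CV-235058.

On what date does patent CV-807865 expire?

2008-03-27

Natural term of CV-807865:
  Base: filing + 15 years → 14 November 2006.
  Examination Delay Credit: +469 days → 26 February 2008.
  Appellate Stay Credit: +173 days → 17 August 2008.
  Applicant Delay Offset: −143 days → 27 March 2008.
Expiry of referenced patent CV-235058:
  Base: filing + 15 years → 11 November 2005.
  Examination Delay Credit: +566 days → 31 May 2007.
  Appellate Stay Credit: +474 days → 16 September 2008.
  Applicant Delay Offset: −107 days → 1 June 2008.
Terminal disclaimer: CV-807865 expires on the earlier of 27 March 2008 and 1 June 2008.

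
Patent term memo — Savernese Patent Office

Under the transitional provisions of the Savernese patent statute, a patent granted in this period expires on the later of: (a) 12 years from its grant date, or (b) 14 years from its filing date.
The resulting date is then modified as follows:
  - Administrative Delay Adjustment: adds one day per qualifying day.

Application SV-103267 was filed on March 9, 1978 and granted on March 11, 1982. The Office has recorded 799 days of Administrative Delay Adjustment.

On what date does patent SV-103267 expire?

(a) grant + 12 years → 11 March 1994.
(b) filing + 14 years → 9 March 1992.
Later of the two: 11 March 1994.
Administrative Delay Adjustment: +799 days → 18 May 1996.

1996-05-18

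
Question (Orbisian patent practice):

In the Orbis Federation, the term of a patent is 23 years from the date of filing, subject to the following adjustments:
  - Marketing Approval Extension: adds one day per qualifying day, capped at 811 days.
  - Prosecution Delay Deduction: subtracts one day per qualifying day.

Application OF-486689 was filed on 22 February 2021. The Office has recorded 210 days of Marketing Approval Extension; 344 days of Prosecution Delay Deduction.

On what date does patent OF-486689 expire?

Base term: filing date + 23 years → 22 February 2044.
Marketing Approval Extension: 210 days (within the 811-day cap) → +210 days → 19 September 2044.
Prosecution Delay Deduction: −344 days → 11 October 2043.

October 11, 2043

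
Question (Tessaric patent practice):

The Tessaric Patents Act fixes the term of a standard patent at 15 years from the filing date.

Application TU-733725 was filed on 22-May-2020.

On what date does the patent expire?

Filing date + 15 years → 22 May 2035.

May 22, 2035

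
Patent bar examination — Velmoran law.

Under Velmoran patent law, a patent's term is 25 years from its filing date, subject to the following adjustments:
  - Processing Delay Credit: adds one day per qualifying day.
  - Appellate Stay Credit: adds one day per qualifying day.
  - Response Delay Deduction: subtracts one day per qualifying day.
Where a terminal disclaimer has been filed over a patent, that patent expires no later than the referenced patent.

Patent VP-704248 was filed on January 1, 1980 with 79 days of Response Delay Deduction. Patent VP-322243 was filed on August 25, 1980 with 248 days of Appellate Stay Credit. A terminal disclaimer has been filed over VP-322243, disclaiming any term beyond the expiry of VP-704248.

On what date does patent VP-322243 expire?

Natural term of VP-322243:
  Base: filing + 25 years → 25 August 2005.
  Appellate Stay Credit: +248 days → 30 April 2006.
Expiry of referenced patent VP-704248:
  Base: filing + 25 years → 1 January 2005.
  Response Delay Deduction: −79 days → 14 October 2004.
Terminal disclaimer: VP-322243 expires on the earlier of 30 April 2006 and 14 October 2004.

October 14, 2004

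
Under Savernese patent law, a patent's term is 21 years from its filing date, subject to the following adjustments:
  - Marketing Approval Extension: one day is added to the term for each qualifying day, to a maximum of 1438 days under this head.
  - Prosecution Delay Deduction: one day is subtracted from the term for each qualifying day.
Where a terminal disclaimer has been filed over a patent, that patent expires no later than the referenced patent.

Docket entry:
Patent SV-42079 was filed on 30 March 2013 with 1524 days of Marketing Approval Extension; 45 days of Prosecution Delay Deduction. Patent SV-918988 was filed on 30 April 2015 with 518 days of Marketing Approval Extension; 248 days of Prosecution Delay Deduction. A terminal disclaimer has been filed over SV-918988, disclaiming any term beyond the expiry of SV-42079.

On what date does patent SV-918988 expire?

January 25, 2037

Natural term of SV-918988:
  Base: filing + 21 years → 30 April 2036.
  Marketing Approval Extension: 518 days (within the 1438-day cap) → +518 days → 30 September 2037.
  Prosecution Delay Deduction: −248 days → 25 January 2037.
Expiry of referenced patent SV-42079:
  Base: filing + 21 years → 30 March 2034.
  Marketing Approval Extension: 1524 days claimed exceeds the 1438-day cap, so +1438 days → 7 March 2038.
  Prosecution Delay Deduction: −45 days → 21 January 2038.
Terminal disclaimer: SV-918988 expires on the earlier of 25 January 2037 and 21 January 2038.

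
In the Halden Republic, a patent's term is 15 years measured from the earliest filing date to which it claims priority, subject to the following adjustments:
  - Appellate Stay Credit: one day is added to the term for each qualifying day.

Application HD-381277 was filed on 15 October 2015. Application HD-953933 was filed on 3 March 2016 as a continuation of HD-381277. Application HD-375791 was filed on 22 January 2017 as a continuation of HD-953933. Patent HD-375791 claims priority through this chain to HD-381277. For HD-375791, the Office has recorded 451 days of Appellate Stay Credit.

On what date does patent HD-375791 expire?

Earliest priority filing: 15 October 2015.
Base term: 15 October 2015 + 15 years → 15 October 2030.
Appellate Stay Credit: +451 days → 9 January 2032.

2032-01-09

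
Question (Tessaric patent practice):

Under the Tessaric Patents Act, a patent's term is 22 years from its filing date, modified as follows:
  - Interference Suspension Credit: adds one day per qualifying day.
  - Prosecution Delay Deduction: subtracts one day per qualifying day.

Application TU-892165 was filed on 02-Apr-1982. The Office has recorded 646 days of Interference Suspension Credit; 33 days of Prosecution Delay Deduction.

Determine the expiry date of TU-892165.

2005-12-06

Base term: filing date + 22 years → 2 April 2004.
Interference Suspension Credit: +646 days → 8 January 2006.
Prosecution Delay Deduction: −33 days → 6 December 2005.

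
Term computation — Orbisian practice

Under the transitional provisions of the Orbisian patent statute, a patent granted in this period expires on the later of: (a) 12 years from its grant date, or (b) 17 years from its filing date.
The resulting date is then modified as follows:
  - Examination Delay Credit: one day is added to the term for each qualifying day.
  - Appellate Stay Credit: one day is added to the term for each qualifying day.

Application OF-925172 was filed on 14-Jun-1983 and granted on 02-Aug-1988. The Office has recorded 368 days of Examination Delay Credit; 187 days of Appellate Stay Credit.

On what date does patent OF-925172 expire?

2002-02-08

(a) grant + 12 years → 2 August 2000.
(b) filing + 17 years → 14 June 2000.
Later of the two: 2 August 2000.
Examination Delay Credit: +368 days → 5 August 2001.
Appellate Stay Credit: +187 days → 8 February 2002.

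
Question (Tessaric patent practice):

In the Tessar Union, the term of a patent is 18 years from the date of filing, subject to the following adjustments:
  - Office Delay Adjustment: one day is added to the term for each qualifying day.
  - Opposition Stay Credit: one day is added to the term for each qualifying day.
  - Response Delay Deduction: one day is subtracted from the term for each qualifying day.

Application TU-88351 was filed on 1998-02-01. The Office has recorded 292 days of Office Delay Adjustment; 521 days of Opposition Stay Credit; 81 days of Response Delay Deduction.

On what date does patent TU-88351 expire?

February 2, 2018

Base term: filing date + 18 years → 1 February 2016.
Office Delay Adjustment: +292 days → 19 November 2016.
Opposition Stay Credit: +521 days → 24 April 2018.
Response Delay Deduction: −81 days → 2 February 2018.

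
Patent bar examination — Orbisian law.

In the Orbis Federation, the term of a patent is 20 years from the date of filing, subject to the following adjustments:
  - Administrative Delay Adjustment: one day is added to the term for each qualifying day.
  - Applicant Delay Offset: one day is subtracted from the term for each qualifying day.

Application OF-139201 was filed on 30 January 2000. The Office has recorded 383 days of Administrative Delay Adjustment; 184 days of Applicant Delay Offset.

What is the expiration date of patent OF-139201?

Base term: filing date + 20 years → 30 January 2020.
Administrative Delay Adjustment: +383 days → 16 February 2021.
Applicant Delay Offset: −184 days → 16 August 2020.

August 16, 2020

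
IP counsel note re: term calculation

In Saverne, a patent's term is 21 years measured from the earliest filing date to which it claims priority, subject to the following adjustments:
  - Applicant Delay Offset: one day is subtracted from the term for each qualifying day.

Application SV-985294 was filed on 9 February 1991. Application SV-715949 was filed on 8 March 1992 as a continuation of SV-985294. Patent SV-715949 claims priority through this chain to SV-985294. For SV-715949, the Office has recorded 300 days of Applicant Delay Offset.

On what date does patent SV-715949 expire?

April 15, 2011

Earliest priority filing: 9 February 1991.
Base term: 9 February 1991 + 21 years → 9 February 2012.
Applicant Delay Offset: −300 days → 15 April 2011.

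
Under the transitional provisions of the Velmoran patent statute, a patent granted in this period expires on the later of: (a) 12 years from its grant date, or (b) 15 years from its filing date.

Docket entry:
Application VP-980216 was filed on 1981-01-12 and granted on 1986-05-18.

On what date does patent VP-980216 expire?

(a) grant + 12 years → 18 May 1998.
(b) filing + 15 years → 12 January 1996.
Later of the two: 18 May 1998.

May 18, 1998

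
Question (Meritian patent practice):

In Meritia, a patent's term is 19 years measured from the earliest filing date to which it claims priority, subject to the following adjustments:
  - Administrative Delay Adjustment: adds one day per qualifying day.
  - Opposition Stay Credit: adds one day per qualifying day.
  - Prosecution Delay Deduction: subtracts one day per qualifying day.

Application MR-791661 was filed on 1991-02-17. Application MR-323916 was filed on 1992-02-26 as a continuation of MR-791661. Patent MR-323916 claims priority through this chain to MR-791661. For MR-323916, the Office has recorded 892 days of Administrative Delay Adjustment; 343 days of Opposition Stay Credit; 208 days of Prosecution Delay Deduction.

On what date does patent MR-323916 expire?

Earliest priority filing: 17 February 1991.
Base term: 17 February 1991 + 19 years → 17 February 2010.
Administrative Delay Adjustment: +892 days → 28 July 2012.
Opposition Stay Credit: +343 days → 6 July 2013.
Prosecution Delay Deduction: −208 days → 10 December 2012.

2012-12-10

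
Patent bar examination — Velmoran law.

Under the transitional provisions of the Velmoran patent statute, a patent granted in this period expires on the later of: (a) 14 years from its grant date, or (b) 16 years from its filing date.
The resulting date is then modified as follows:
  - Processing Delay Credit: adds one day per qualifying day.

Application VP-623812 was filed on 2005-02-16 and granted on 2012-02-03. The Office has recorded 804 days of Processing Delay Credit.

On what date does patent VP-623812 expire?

(a) grant + 14 years → 3 February 2026.
(b) filing + 16 years → 16 February 2021.
Later of the two: 3 February 2026.
Processing Delay Credit: +804 days → 17 April 2028.

2028-04-17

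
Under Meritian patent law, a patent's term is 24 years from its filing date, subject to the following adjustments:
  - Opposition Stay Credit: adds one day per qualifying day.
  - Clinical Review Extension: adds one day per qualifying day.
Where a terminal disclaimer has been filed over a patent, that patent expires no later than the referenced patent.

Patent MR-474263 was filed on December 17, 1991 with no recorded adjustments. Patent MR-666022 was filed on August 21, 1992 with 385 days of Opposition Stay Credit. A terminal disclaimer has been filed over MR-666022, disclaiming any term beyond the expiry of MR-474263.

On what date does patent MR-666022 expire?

Natural term of MR-666022:
  Base: filing + 24 years → 21 August 2016.
  Opposition Stay Credit: +385 days → 10 September 2017.
Expiry of referenced patent MR-474263:
  Base: filing + 24 years → 17 December 2015.
Terminal disclaimer: MR-666022 expires on the earlier of 10 September 2017 and 17 December 2015.

December 17, 2015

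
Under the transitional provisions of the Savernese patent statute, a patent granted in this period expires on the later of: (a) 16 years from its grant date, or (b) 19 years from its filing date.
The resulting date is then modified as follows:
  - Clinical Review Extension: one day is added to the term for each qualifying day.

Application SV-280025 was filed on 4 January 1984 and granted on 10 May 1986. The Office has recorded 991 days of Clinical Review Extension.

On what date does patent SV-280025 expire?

(a) grant + 16 years → 10 May 2002.
(b) filing + 19 years → 4 January 2003.
Later of the two: 4 January 2003.
Clinical Review Extension: +991 days → 21 September 2005.

2005-09-21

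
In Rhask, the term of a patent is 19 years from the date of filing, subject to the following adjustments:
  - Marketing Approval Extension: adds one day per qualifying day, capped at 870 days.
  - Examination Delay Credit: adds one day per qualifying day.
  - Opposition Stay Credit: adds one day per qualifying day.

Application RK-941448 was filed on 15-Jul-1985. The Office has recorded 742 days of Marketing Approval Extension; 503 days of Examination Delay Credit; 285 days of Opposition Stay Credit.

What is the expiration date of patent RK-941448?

2008-09-22

Base term: filing date + 19 years → 15 July 2004.
Marketing Approval Extension: 742 days (within the 870-day cap) → +742 days → 27 July 2006.
Examination Delay Credit: +503 days → 12 December 2007.
Opposition Stay Credit: +285 days → 22 September 2008.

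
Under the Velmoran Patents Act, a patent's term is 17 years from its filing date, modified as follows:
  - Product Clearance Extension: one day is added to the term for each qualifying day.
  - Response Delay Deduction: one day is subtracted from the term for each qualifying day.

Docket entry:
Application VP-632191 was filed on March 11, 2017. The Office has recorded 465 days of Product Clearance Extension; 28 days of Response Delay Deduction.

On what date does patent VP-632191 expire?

2035-05-22

Base term: filing date + 17 years → 11 March 2034.
Product Clearance Extension: +465 days → 19 June 2035.
Response Delay Deduction: −28 days → 22 May 2035.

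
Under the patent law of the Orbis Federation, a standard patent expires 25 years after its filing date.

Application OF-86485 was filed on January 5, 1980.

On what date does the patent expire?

Filing date + 25 years → 5 January 2005.

2005-01-05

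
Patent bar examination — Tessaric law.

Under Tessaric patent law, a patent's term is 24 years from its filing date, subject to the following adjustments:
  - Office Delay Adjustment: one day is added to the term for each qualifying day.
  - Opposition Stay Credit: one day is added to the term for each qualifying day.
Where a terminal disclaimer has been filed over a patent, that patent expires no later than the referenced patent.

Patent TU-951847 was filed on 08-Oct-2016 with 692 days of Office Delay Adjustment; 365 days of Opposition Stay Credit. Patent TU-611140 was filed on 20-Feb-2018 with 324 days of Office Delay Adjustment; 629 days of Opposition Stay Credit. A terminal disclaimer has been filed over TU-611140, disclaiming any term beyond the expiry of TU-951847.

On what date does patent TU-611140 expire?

August 31, 2043

Natural term of TU-611140:
  Base: filing + 24 years → 20 February 2042.
  Office Delay Adjustment: +324 days → 10 January 2043.
  Opposition Stay Credit: +629 days → 30 September 2044.
Expiry of referenced patent TU-951847:
  Base: filing + 24 years → 8 October 2040.
  Office Delay Adjustment: +692 days → 31 August 2042.
  Opposition Stay Credit: +365 days → 31 August 2043.
Terminal disclaimer: TU-611140 expires on the earlier of 30 September 2044 and 31 August 2043.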